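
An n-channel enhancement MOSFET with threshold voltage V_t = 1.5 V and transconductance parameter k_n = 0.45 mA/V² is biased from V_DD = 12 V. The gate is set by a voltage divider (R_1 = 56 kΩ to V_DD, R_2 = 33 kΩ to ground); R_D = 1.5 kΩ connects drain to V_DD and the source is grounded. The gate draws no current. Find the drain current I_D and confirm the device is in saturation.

V_G = V_DD·R_2/(R_1+R_2) = 12×33/89 = 4.45 V. With the source grounded, V_GS = V_G = 4.45 V.
Assume saturation: I_D = (k_n/2)(V_GS − V_t)² = (0.45/2)×(4.45 − 1.5)² = 0.225×2.95² = 1.96 mA.
V_DS = V_DD − I_D·R_D = 12 − 1.96×1.5 = 9.06 V.
Saturation requires V_DS ≥ V_GS − V_t = 2.95 V; 9.06 ≥ 2.95 ✓.

I_D ≈ 2 mA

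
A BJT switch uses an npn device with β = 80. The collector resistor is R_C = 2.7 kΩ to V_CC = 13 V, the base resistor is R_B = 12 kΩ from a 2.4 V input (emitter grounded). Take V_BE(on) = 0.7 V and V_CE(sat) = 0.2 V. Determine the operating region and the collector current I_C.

saturation; I_C ≈ 4.7 mA

Assume active: I_B = (2.4 − 0.7)/12 = 0.142 mA, giving I_C = β·I_B = 11.3 mA.
But then V_CE = 13 − 11.3×2.7 = -17.6 V < V_CE(sat) = 0.2 V — impossible in the active region.
So the transistor is saturated. With V_CE = 0.2 V, I_C = (V_CC − 0.2)/R_C = 12.8/2.7 = 4.74 mA.
Check: β·I_B = 11.3 mA > I_C = 4.74 mA, confirming saturation.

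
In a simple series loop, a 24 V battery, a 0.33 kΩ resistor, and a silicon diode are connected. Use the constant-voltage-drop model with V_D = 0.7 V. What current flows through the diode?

KVL around the loop: 24 = V_D + I·R = 0.7 + I × 0.33 kΩ.
So I = (24 − 0.7) / 0.33 kΩ = 23.3 / 0.33 = 70.6 mA.

I ≈ 71 mA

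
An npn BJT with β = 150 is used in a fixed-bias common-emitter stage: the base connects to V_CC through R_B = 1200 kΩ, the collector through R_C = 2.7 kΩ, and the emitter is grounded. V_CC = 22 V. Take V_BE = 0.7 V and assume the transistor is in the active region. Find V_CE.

Base loop: V_CC = I_B·R_B + V_BE, so I_B = (22 − 0.7)/1200 kΩ = 0.0178 mA.
In the active region I_C = β·I_B = 150 × 0.0178 = 2.66 mA.
Collector loop: V_CE = V_CC − I_C·R_C = 22 − 2.66×2.7 = 14.8 V.
Since V_CE = 14.8 V > V_CE(sat) ≈ 0.2 V, the transistor is in the active region as assumed.

V_CE ≈ 15 V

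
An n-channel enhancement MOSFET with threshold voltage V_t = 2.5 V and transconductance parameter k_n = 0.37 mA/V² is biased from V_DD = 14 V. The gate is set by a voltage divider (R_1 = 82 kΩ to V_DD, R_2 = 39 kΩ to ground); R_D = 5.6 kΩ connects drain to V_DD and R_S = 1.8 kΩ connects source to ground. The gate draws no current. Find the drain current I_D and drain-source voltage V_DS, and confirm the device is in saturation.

I_D ≈ 0.35 mA, V_DS ≈ 11 V

V_G = V_DD·R_2/(R_1+R_2) = 14×39/121 = 4.51 V.
Assume saturation: I_D = (k_n/2)(V_GS − V_t)² with V_GS = V_G − I_D·R_S = 4.51 − 1.8·I_D.
Substituting gives 0.599·I_D² − 2.34·I_D + 0.749 = 0, with roots I_D = 0.352 or 3.55 mA.
The root I_D = 3.55 mA gives V_GS = -1.88 V ≤ V_t, so take I_D = 0.352 mA.
Then V_GS = 3.88 V and V_DS = V_DD − I_D(R_D+R_S) = 14 − 0.352×7.4 = 11.4 V.
Saturation requires V_DS ≥ V_GS − V_t = 1.38 V; 11.4 ≥ 1.38 ✓.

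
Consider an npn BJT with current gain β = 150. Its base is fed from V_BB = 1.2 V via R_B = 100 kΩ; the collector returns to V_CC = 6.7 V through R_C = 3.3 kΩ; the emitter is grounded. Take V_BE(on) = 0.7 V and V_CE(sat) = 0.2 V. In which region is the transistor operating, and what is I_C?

Assume active. Base-emitter loop: I_B = (V_BB − V_BE)/R_B = (1.2 − 0.7)/100 = 0.005 mA.
I_C = β·I_B = 150×0.005 = 0.75 mA.
V_CE = V_CC − I_C·R_C = 6.7 − 0.75×3.3 = 4.23 V > V_CE(sat), so the active-region assumption holds.

active; I_C ≈ 0.75 mA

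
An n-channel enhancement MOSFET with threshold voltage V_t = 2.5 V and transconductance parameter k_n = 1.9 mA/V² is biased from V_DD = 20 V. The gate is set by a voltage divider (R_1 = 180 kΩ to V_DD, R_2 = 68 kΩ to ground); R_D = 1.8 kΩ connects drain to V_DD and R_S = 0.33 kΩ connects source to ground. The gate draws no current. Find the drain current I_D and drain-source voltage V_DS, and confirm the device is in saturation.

V_G = V_DD·R_2/(R_1+R_2) = 20×68/248 = 5.48 V.
Assume saturation: I_D = (k_n/2)(V_GS − V_t)² with V_GS = V_G − I_D·R_S = 5.48 − 0.33·I_D.
Substituting gives 0.103·I_D² − 2.87·I_D + 8.46 = 0, with roots I_D = 3.35 or 24.4 mA.
The root I_D = 24.4 mA gives V_GS = -2.57 V ≤ V_t, so take I_D = 3.35 mA.
Then V_GS = 4.38 V and V_DS = V_DD − I_D(R_D+R_S) = 20 − 3.35×2.13 = 12.9 V.
Saturation requires V_DS ≥ V_GS − V_t = 1.88 V; 12.9 ≥ 1.88 ✓.

I_D ≈ 3.4 mA, V_DS ≈ 13 V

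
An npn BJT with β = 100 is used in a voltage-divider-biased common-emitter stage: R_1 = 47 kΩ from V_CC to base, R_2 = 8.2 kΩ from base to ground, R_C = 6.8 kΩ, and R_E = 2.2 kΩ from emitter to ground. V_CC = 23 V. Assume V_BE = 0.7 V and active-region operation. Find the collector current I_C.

I_C ≈ 1.2 mA

Thevenize the base divider: V_Th = V_CC·R_2/(R_1+R_2) = 23×8.2/55.2 = 3.42 V, R_Th = R_1‖R_2 = 6.98 kΩ.
Base-emitter loop: V_Th = I_B·R_Th + V_BE + (β+1)I_B·R_E, so I_B = (3.42 − 0.7) / (6.98 + 101×2.2) = 0.0119 mA.
I_C = β·I_B = 100×0.0119 = 1.19 mA, and I_E = (β+1)I_B = 1.2 mA.
V_CE = V_CC − I_C·R_C − I_E·R_E = 23 − 1.19×6.8 − 1.2×2.2 = 12.3 V.
V_CE = 12.3 V > 0.2 V confirms active-region operation.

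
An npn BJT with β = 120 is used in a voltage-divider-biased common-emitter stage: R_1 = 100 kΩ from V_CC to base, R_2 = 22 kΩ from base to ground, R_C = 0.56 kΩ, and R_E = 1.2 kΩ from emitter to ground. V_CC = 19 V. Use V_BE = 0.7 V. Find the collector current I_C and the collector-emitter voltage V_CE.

I_C ≈ 2 mA, V_CE ≈ 15 V

Thevenize the base divider: V_Th = V_CC·R_2/(R_1+R_2) = 19×22/122 = 3.43 V, R_Th = R_1‖R_2 = 18 kΩ.
Base-emitter loop: V_Th = I_B·R_Th + V_BE + (β+1)I_B·R_E, so I_B = (3.43 − 0.7) / (18 + 121×1.2) = 0.0167 mA.
I_C = β·I_B = 120×0.0167 = 2 mA, and I_E = (β+1)I_B = 2.02 mA.
V_CE = V_CC − I_C·R_C − I_E·R_E = 19 − 2×0.56 − 2.02×1.2 = 15.5 V.
V_CE = 15.5 V > 0.2 V confirms active-region operation.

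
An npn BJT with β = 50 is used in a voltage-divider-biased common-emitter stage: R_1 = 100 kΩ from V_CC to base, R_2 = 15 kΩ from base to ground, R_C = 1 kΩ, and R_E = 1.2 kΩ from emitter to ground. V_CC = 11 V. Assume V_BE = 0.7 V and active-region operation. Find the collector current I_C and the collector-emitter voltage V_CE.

I_C ≈ 0.49 mA, V_CE ≈ 9.9 V

Thevenize the base divider: V_Th = V_CC·R_2/(R_1+R_2) = 11×15/115 = 1.43 V, R_Th = R_1‖R_2 = 13 kΩ.
Base-emitter loop: V_Th = I_B·R_Th + V_BE + (β+1)I_B·R_E, so I_B = (1.43 − 0.7) / (13 + 51×1.2) = 0.0099 mA.
I_C = β·I_B = 50×0.0099 = 0.495 mA, and I_E = (β+1)I_B = 0.505 mA.
V_CE = V_CC − I_C·R_C − I_E·R_E = 11 − 0.495×1 − 0.505×1.2 = 9.9 V.
V_CE = 9.9 V > 0.2 V confirms active-region operation.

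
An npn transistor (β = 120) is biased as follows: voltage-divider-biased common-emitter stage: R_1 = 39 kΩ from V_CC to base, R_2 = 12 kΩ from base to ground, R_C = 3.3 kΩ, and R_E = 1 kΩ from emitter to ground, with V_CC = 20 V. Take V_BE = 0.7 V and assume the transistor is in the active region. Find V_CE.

Thevenize the base divider: V_Th = V_CC·R_2/(R_1+R_2) = 20×12/51 = 4.71 V, R_Th = R_1‖R_2 = 9.18 kΩ.
Base-emitter loop: V_Th = I_B·R_Th + V_BE + (β+1)I_B·R_E, so I_B = (4.71 − 0.7) / (9.18 + 121×1) = 0.0308 mA.
I_C = β·I_B = 120×0.0308 = 3.69 mA, and I_E = (β+1)I_B = 3.72 mA.
V_CE = V_CC − I_C·R_C − I_E·R_E = 20 − 3.69×3.3 − 3.72×1 = 4.09 V.
V_CE = 4.09 V > 0.2 V confirms active-region operation.

V_CE ≈ 4.1 V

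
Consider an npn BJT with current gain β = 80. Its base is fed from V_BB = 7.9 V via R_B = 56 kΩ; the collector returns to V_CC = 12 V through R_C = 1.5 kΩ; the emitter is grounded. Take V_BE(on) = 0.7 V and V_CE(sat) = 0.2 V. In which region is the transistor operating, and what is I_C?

saturation; I_C ≈ 7.9 mA

Assume active: I_B = (7.9 − 0.7)/56 = 0.129 mA, giving I_C = β·I_B = 10.3 mA.
But then V_CE = 12 − 10.3×1.5 = -3.43 V < V_CE(sat) = 0.2 V — impossible in the active region.
So the transistor is saturated. With V_CE = 0.2 V, I_C = (V_CC − 0.2)/R_C = 11.8/1.5 = 7.87 mA.
Check: β·I_B = 10.3 mA > I_C = 7.87 mA, confirming saturation.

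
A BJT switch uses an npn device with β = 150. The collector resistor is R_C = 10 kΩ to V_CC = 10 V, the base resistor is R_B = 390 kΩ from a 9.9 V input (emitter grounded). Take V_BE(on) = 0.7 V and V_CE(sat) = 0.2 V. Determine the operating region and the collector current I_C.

Assume active: I_B = (9.9 − 0.7)/390 = 0.0236 mA, giving I_C = β·I_B = 3.54 mA.
But then V_CE = 10 − 3.54×10 = -25.4 V < V_CE(sat) = 0.2 V — impossible in the active region.
So the transistor is saturated. With V_CE = 0.2 V, I_C = (V_CC − 0.2)/R_C = 9.8/10 = 0.98 mA.
Check: β·I_B = 3.54 mA > I_C = 0.98 mA, confirming saturation.

saturation; I_C ≈ 0.98 mA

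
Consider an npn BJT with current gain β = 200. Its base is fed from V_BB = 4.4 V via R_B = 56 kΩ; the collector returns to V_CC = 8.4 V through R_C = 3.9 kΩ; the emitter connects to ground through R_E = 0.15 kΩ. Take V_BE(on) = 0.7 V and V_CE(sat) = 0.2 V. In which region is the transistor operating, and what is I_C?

saturation; I_C ≈ 2 mA

Assume active: I_B = (4.4 − 0.7)/(56 + 201×0.15) = 0.0429 mA, I_C = β·I_B = 8.59 mA.
Then V_CE = 8.4 − 8.59×3.9 − 8.63×0.15 = -26.4 V < 0.2 V — the active assumption fails.
Re-solve with V_CE = 0.2 V. KCL at the emitter: V_E/R_E = (V_BB−0.7−V_E)/R_B + (V_CC−0.2−V_E)/R_C, giving V_E = 0.312 V.
I_C = (V_CC − 0.2 − V_E)/R_C = (8.2 − 0.312)/3.9 = 2.02 mA.
Check: I_B = (3.7 − 0.312)/56 = 0.0605 mA, and β·I_B = 12.1 mA > I_C, confirming saturation.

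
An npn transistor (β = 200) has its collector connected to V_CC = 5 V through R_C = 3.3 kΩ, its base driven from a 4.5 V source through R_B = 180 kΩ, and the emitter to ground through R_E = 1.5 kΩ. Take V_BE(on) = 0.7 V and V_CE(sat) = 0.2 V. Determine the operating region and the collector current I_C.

saturation; I_C ≈ 1 mA

Assume active: I_B = (4.5 − 0.7)/(180 + 201×1.5) = 0.00789 mA, I_C = β·I_B = 1.58 mA.
Then V_CE = 5 − 1.58×3.3 − 1.59×1.5 = -2.59 V < 0.2 V — the active assumption fails.
Re-solve with V_CE = 0.2 V. KCL at the emitter: V_E/R_E = (V_BB−0.7−V_E)/R_B + (V_CC−0.2−V_E)/R_C, giving V_E = 1.51 V.
I_C = (V_CC − 0.2 − V_E)/R_C = (4.8 − 1.51)/3.3 = 0.996 mA.
Check: I_B = (3.8 − 1.51)/180 = 0.0127 mA, and β·I_B = 2.54 mA > I_C, confirming saturation.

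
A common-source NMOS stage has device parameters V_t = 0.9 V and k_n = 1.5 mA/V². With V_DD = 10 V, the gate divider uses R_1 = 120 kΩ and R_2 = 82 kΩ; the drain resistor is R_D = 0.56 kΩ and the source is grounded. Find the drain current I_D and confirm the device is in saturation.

I_D ≈ 7.5 mA

V_G = V_DD·R_2/(R_1+R_2) = 10×82/202 = 4.06 V. With the source grounded, V_GS = V_G = 4.06 V.
Assume saturation: I_D = (k_n/2)(V_GS − V_t)² = (1.5/2)×(4.06 − 0.9)² = 0.75×3.16² = 7.49 mA.
V_DS = V_DD − I_D·R_D = 10 − 7.49×0.56 = 5.81 V.
Saturation requires V_DS ≥ V_GS − V_t = 3.16 V; 5.81 ≥ 3.16 ✓.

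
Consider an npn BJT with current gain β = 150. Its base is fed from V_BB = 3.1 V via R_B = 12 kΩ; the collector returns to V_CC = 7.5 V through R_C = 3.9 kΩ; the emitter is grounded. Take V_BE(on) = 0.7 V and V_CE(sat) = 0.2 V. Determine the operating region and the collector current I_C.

saturation; I_C ≈ 1.9 mA

Assume active: I_B = (3.1 − 0.7)/12 = 0.2 mA, giving I_C = β·I_B = 30 mA.
But then V_CE = 7.5 − 30×3.9 = -110 V < V_CE(sat) = 0.2 V — impossible in the active region.
So the transistor is saturated. With V_CE = 0.2 V, I_C = (V_CC − 0.2)/R_C = 7.3/3.9 = 1.87 mA.
Check: β·I_B = 30 mA > I_C = 1.87 mA, confirming saturation.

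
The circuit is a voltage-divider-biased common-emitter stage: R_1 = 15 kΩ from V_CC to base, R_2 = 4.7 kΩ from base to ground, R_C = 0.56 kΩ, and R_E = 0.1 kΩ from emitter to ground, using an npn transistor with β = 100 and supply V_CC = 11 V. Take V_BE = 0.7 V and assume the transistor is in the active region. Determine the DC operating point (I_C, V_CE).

I_C ≈ 14 mA, V_CE ≈ 1.7 V

Thevenize the base divider: V_Th = V_CC·R_2/(R_1+R_2) = 11×4.7/19.7 = 2.62 V, R_Th = R_1‖R_2 = 3.58 kΩ.
Base-emitter loop: V_Th = I_B·R_Th + V_BE + (β+1)I_B·R_E, so I_B = (2.62 − 0.7) / (3.58 + 101×0.1) = 0.141 mA.
I_C = β·I_B = 100×0.141 = 14.1 mA, and I_E = (β+1)I_B = 14.2 mA.
V_CE = V_CC − I_C·R_C − I_E·R_E = 11 − 14.1×0.56 − 14.2×0.1 = 1.7 V.
V_CE = 1.7 V > 0.2 V confirms active-region operation.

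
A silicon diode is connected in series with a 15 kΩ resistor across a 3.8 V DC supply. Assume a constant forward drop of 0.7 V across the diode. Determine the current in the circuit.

I ≈ 0.21 mA

KVL around the loop: 3.8 = V_D + I·R = 0.7 + I × 15 kΩ.
So I = (3.8 − 0.7) / 15 kΩ = 3.1 / 15 = 0.207 mA.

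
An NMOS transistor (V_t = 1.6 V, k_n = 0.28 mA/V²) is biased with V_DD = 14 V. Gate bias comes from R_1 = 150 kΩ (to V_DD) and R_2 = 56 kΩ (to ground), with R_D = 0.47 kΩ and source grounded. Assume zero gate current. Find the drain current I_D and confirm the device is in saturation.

I_D ≈ 0.68 mA

V_G = V_DD·R_2/(R_1+R_2) = 14×56/206 = 3.81 V. With the source grounded, V_GS = V_G = 3.81 V.
Assume saturation: I_D = (k_n/2)(V_GS − V_t)² = (0.28/2)×(3.81 − 1.6)² = 0.14×2.21² = 0.681 mA.
V_DS = V_DD − I_D·R_D = 14 − 0.681×0.47 = 13.7 V.
Saturation requires V_DS ≥ V_GS − V_t = 2.21 V; 13.7 ≥ 2.21 ✓.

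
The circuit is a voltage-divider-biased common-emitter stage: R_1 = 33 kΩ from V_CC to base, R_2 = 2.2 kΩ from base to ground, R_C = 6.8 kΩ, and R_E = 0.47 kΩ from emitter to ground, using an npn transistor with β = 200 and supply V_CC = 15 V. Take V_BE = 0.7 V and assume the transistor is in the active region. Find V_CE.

Thevenize the base divider: V_Th = V_CC·R_2/(R_1+R_2) = 15×2.2/35.2 = 0.937 V, R_Th = R_1‖R_2 = 2.06 kΩ.
Base-emitter loop: V_Th = I_B·R_Th + V_BE + (β+1)I_B·R_E, so I_B = (0.937 − 0.7) / (2.06 + 201×0.47) = 0.00246 mA.
I_C = β·I_B = 200×0.00246 = 0.492 mA, and I_E = (β+1)I_B = 0.495 mA.
V_CE = V_CC − I_C·R_C − I_E·R_E = 15 − 0.492×6.8 − 0.495×0.47 = 11.4 V.
V_CE = 11.4 V > 0.2 V confirms active-region operation.

V_CE ≈ 11 V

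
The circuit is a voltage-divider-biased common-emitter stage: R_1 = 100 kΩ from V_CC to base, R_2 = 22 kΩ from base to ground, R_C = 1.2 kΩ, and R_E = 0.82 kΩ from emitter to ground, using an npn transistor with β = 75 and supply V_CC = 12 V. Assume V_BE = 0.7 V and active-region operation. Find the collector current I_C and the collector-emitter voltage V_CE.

I_C ≈ 1.4 mA, V_CE ≈ 9.2 V

Thevenize the base divider: V_Th = V_CC·R_2/(R_1+R_2) = 12×22/122 = 2.16 V, R_Th = R_1‖R_2 = 18 kΩ.
Base-emitter loop: V_Th = I_B·R_Th + V_BE + (β+1)I_B·R_E, so I_B = (2.16 − 0.7) / (18 + 76×0.82) = 0.0182 mA.
I_C = β·I_B = 75×0.0182 = 1.37 mA, and I_E = (β+1)I_B = 1.38 mA.
V_CE = V_CC − I_C·R_C − I_E·R_E = 12 − 1.37×1.2 − 1.38×0.82 = 9.22 V.
V_CE = 9.22 V > 0.2 V confirms active-region operation.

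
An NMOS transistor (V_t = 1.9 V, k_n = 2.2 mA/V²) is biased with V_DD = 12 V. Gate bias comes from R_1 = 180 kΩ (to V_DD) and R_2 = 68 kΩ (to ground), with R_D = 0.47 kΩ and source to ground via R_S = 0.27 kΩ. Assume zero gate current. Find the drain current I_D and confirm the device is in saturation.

V_G = V_DD·R_2/(R_1+R_2) = 12×68/248 = 3.29 V.
Assume saturation: I_D = (k_n/2)(V_GS − V_t)² with V_GS = V_G − I_D·R_S = 3.29 − 0.27·I_D.
Substituting gives 0.0802·I_D² − 1.83·I_D + 2.13 = 0, with roots I_D = 1.23 or 21.5 mA.
The root I_D = 21.5 mA gives V_GS = -2.52 V ≤ V_t, so take I_D = 1.23 mA.
Then V_GS = 2.96 V and V_DS = V_DD − I_D(R_D+R_S) = 12 − 1.23×0.74 = 11.1 V.
Saturation requires V_DS ≥ V_GS − V_t = 1.06 V; 11.1 ≥ 1.06 ✓.

I_D ≈ 1.2 mA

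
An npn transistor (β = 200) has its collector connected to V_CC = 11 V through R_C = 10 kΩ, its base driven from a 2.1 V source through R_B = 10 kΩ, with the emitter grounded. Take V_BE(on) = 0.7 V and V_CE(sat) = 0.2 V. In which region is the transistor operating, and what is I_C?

Assume active: I_B = (2.1 − 0.7)/10 = 0.14 mA, giving I_C = β·I_B = 28 mA.
But then V_CE = 11 − 28×10 = -269 V < V_CE(sat) = 0.2 V — impossible in the active region.
So the transistor is saturated. With V_CE = 0.2 V, I_C = (V_CC − 0.2)/R_C = 10.8/10 = 1.08 mA.
Check: β·I_B = 28 mA > I_C = 1.08 mA, confirming saturation.

saturation; I_C ≈ 1.1 mA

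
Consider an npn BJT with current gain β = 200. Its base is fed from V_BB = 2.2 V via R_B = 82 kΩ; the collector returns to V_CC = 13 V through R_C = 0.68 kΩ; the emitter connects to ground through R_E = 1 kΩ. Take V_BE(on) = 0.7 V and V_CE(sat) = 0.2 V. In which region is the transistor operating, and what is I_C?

active; I_C ≈ 1.1 mA

Assume active. Base-emitter loop: I_B = (V_BB − V_BE)/(R_B + (β+1)R_E) = (2.2 − 0.7)/(82 + 201×1) = 0.0053 mA.
I_C = β·I_B = 200×0.0053 = 1.06 mA.
V_CE = V_CC − I_C·R_C − I_E·R_E = 13 − 1.06×0.68 − 1.07×1 = 11.2 V > V_CE(sat), so the active-region assumption holds.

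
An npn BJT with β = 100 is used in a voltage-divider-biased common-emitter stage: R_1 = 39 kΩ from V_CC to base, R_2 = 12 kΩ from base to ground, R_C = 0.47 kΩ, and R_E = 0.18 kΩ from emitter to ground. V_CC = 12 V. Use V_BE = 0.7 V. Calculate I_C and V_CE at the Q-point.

Thevenize the base divider: V_Th = V_CC·R_2/(R_1+R_2) = 12×12/51 = 2.82 V, R_Th = R_1‖R_2 = 9.18 kΩ.
Base-emitter loop: V_Th = I_B·R_Th + V_BE + (β+1)I_B·R_E, so I_B = (2.82 − 0.7) / (9.18 + 101×0.18) = 0.0776 mA.
I_C = β·I_B = 100×0.0776 = 7.76 mA, and I_E = (β+1)I_B = 7.84 mA.
V_CE = V_CC − I_C·R_C − I_E·R_E = 12 − 7.76×0.47 − 7.84×0.18 = 6.94 V.
V_CE = 6.94 V > 0.2 V confirms active-region operation.

I_C ≈ 7.8 mA, V_CE ≈ 6.9 V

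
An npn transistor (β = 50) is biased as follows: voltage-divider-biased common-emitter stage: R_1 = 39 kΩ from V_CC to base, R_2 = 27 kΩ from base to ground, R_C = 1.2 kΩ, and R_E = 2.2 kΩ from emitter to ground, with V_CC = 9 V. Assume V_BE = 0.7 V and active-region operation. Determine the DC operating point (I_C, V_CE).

Thevenize the base divider: V_Th = V_CC·R_2/(R_1+R_2) = 9×27/66 = 3.68 V, R_Th = R_1‖R_2 = 16 kΩ.
Base-emitter loop: V_Th = I_B·R_Th + V_BE + (β+1)I_B·R_E, so I_B = (3.68 − 0.7) / (16 + 51×2.2) = 0.0233 mA.
I_C = β·I_B = 50×0.0233 = 1.16 mA, and I_E = (β+1)I_B = 1.19 mA.
V_CE = V_CC − I_C·R_C − I_E·R_E = 9 − 1.16×1.2 − 1.19×2.2 = 4.99 V.
V_CE = 4.99 V > 0.2 V confirms active-region operation.

I_C ≈ 1.2 mA, V_CE ≈ 5 V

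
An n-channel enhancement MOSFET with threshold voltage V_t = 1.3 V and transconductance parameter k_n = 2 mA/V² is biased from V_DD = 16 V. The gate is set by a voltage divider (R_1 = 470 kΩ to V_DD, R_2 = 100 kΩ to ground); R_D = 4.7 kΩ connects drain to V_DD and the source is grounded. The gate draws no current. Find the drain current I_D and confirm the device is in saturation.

V_G = V_DD·R_2/(R_1+R_2) = 16×100/570 = 2.81 V. With the source grounded, V_GS = V_G = 2.81 V.
Assume saturation: I_D = (k_n/2)(V_GS − V_t)² = (2/2)×(2.81 − 1.3)² = 1×1.51² = 2.27 mA.
V_DS = V_DD − I_D·R_D = 16 − 2.27×4.7 = 5.33 V.
Saturation requires V_DS ≥ V_GS − V_t = 1.51 V; 5.33 ≥ 1.51 ✓.

I_D ≈ 2.3 mA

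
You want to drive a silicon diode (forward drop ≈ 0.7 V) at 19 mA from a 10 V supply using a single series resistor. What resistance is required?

The resistor drops V_S − V_D = 10 − 0.7 = 9.3 V at 19 mA.
R = 9.3 V / 19 mA = 0.489 kΩ.

R ≈ 0.49 kΩ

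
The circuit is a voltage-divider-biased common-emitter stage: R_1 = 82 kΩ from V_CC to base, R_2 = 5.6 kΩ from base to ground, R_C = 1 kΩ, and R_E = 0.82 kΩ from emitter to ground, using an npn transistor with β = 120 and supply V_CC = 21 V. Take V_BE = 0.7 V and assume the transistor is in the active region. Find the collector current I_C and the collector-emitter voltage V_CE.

Thevenize the base divider: V_Th = V_CC·R_2/(R_1+R_2) = 21×5.6/87.6 = 1.34 V, R_Th = R_1‖R_2 = 5.24 kΩ.
Base-emitter loop: V_Th = I_B·R_Th + V_BE + (β+1)I_B·R_E, so I_B = (1.34 − 0.7) / (5.24 + 121×0.82) = 0.00615 mA.
I_C = β·I_B = 120×0.00615 = 0.738 mA, and I_E = (β+1)I_B = 0.744 mA.
V_CE = V_CC − I_C·R_C − I_E·R_E = 21 − 0.738×1 − 0.744×0.82 = 19.7 V.
V_CE = 19.7 V > 0.2 V confirms active-region operation.

I_C ≈ 0.74 mA, V_CE ≈ 20 V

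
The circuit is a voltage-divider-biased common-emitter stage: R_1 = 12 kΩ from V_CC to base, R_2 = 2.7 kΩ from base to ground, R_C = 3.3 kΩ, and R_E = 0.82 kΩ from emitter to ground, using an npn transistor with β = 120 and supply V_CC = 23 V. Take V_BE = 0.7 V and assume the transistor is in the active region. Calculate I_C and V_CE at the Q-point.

I_C ≈ 4.2 mA, V_CE ≈ 5.8 V

Thevenize the base divider: V_Th = V_CC·R_2/(R_1+R_2) = 23×2.7/14.7 = 4.22 V, R_Th = R_1‖R_2 = 2.2 kΩ.
Base-emitter loop: V_Th = I_B·R_Th + V_BE + (β+1)I_B·R_E, so I_B = (4.22 − 0.7) / (2.2 + 121×0.82) = 0.0348 mA.
I_C = β·I_B = 120×0.0348 = 4.17 mA, and I_E = (β+1)I_B = 4.2 mA.
V_CE = V_CC − I_C·R_C − I_E·R_E = 23 − 4.17×3.3 − 4.2×0.82 = 5.79 V.
V_CE = 5.79 V > 0.2 V confirms active-region operation.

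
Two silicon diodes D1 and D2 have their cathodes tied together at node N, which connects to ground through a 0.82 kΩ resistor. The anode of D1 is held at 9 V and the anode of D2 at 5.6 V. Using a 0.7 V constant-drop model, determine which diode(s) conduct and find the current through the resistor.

Assume both conduct. Then node N would need to be at both 9−0.7 = 8.3 V and 5.6−0.7 = 4.9 V, which is impossible.
Assume only D1 conducts: V_N = 9 − 0.7 = 8.3 V, so I_R = 8.3/0.82 = 10.1 mA.
Check D2: its anode-to-cathode voltage is 5.6 − 8.3 = -2.7 V < 0.7 V, so it is off. The assumption is consistent.

Only D1 conducts; I_R ≈ 10 mA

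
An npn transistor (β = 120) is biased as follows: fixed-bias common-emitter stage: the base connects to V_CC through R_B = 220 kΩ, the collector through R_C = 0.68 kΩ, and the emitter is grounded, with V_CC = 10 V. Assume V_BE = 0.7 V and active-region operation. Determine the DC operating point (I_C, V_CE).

Base loop: V_CC = I_B·R_B + V_BE, so I_B = (10 − 0.7)/220 kΩ = 0.0423 mA.
In the active region I_C = β·I_B = 120 × 0.0423 = 5.07 mA.
Collector loop: V_CE = V_CC − I_C·R_C = 10 − 5.07×0.68 = 6.55 V.
Since V_CE = 6.55 V > V_CE(sat) ≈ 0.2 V, the transistor is in the active region as assumed.

I_C ≈ 5.1 mA, V_CE ≈ 6.6 V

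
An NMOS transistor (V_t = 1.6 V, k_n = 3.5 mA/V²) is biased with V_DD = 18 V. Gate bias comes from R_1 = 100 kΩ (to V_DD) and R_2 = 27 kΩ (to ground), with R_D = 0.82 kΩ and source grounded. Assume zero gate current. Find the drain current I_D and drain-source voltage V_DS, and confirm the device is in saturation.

I_D ≈ 8.7 mA, V_DS ≈ 11 V

V_G = V_DD·R_2/(R_1+R_2) = 18×27/127 = 3.83 V. With the source grounded, V_GS = V_G = 3.83 V.
Assume saturation: I_D = (k_n/2)(V_GS − V_t)² = (3.5/2)×(3.83 − 1.6)² = 1.75×2.23² = 8.68 mA.
V_DS = V_DD − I_D·R_D = 18 − 8.68×0.82 = 10.9 V.
Saturation requires V_DS ≥ V_GS − V_t = 2.23 V; 10.9 ≥ 2.23 ✓.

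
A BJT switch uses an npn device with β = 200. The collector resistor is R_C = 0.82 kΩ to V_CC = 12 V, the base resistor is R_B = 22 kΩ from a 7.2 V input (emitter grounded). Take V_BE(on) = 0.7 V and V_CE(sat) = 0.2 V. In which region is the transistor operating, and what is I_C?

saturation; I_C ≈ 14 mA

Assume active: I_B = (7.2 − 0.7)/22 = 0.295 mA, giving I_C = β·I_B = 59.1 mA.
But then V_CE = 12 − 59.1×0.82 = -36.5 V < V_CE(sat) = 0.2 V — impossible in the active region.
So the transistor is saturated. With V_CE = 0.2 V, I_C = (V_CC − 0.2)/R_C = 11.8/0.82 = 14.4 mA.
Check: β·I_B = 59.1 mA > I_C = 14.4 mA, confirming saturation.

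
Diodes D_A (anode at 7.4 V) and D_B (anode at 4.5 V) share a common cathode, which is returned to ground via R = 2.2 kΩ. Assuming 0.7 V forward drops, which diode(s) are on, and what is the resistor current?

Assume both conduct. Then node N would need to be at both 7.4−0.7 = 6.7 V and 4.5−0.7 = 3.8 V, which is impossible.
Assume only D_A conducts: V_N = 7.4 − 0.7 = 6.7 V, so I_R = 6.7/2.2 = 3.05 mA.
Check D_B: its anode-to-cathode voltage is 4.5 − 6.7 = -2.2 V < 0.7 V, so it is off. The assumption is consistent.

Only D_A conducts; I_R ≈ 3 mA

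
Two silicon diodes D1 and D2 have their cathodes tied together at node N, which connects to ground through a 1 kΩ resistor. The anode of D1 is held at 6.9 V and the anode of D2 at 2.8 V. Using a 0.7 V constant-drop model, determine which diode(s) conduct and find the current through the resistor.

Assume both conduct. Then node N would need to be at both 6.9−0.7 = 6.2 V and 2.8−0.7 = 2.1 V, which is impossible.
Assume only D1 conducts: V_N = 6.9 − 0.7 = 6.2 V, so I_R = 6.2/1 = 6.2 mA.
Check D2: its anode-to-cathode voltage is 2.8 − 6.2 = -3.4 V < 0.7 V, so it is off. The assumption is consistent.

Only D1 conducts; I_R ≈ 6.2 mA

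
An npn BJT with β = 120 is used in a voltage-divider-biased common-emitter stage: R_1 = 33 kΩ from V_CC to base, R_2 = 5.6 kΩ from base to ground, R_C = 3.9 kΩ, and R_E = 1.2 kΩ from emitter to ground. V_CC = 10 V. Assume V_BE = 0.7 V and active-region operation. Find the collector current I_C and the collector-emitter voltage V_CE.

Thevenize the base divider: V_Th = V_CC·R_2/(R_1+R_2) = 10×5.6/38.6 = 1.45 V, R_Th = R_1‖R_2 = 4.79 kΩ.
Base-emitter loop: V_Th = I_B·R_Th + V_BE + (β+1)I_B·R_E, so I_B = (1.45 − 0.7) / (4.79 + 121×1.2) = 0.00501 mA.
I_C = β·I_B = 120×0.00501 = 0.601 mA, and I_E = (β+1)I_B = 0.606 mA.
V_CE = V_CC − I_C·R_C − I_E·R_E = 10 − 0.601×3.9 − 0.606×1.2 = 6.93 V.
V_CE = 6.93 V > 0.2 V confirms active-region operation.

I_C ≈ 0.6 mA, V_CE ≈ 6.9 V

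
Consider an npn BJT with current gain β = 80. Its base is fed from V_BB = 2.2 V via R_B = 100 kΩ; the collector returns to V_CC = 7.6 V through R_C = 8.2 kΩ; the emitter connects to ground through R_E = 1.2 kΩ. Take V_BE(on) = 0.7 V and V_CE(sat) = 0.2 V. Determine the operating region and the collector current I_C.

Assume active. Base-emitter loop: I_B = (V_BB − V_BE)/(R_B + (β+1)R_E) = (2.2 − 0.7)/(100 + 81×1.2) = 0.00761 mA.
I_C = β·I_B = 80×0.00761 = 0.609 mA.
V_CE = V_CC − I_C·R_C − I_E·R_E = 7.6 − 0.609×8.2 − 0.616×1.2 = 1.87 V > V_CE(sat), so the active-region assumption holds.

active; I_C ≈ 0.61 mA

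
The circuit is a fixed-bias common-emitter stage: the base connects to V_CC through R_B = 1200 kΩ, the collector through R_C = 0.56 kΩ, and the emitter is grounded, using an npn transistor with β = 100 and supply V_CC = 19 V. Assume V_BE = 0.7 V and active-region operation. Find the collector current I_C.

I_C ≈ 1.5 mA

Base loop: V_CC = I_B·R_B + V_BE, so I_B = (19 − 0.7)/1200 kΩ = 0.0153 mA.
In the active region I_C = β·I_B = 100 × 0.0153 = 1.53 mA.
Collector loop: V_CE = V_CC − I_C·R_C = 19 − 1.53×0.56 = 18.1 V.
Since V_CE = 18.1 V > V_CE(sat) ≈ 0.2 V, the transistor is in the active region as assumed.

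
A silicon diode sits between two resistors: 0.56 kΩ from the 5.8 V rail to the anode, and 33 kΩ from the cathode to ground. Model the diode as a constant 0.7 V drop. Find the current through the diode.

I ≈ 0.15 mA

The two resistors are in series with the diode, so KVL gives 5.8 = I·0.56 + 0.7 + I·33.
I = (5.8 − 0.7) / (0.56 + 33) kΩ = 5.1 / 33.6 = 0.152 mA.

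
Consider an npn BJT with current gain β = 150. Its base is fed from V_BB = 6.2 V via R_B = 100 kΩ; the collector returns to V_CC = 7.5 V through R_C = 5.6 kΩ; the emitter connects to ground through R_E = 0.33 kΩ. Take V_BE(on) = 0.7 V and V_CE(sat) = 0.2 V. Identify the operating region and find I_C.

saturation; I_C ≈ 1.2 mA

Assume active: I_B = (6.2 − 0.7)/(100 + 151×0.33) = 0.0367 mA, I_C = β·I_B = 5.51 mA.
Then V_CE = 7.5 − 5.51×5.6 − 5.54×0.33 = -25.2 V < 0.2 V — the active assumption fails.
Re-solve with V_CE = 0.2 V. KCL at the emitter: V_E/R_E = (V_BB−0.7−V_E)/R_B + (V_CC−0.2−V_E)/R_C, giving V_E = 0.422 V.
I_C = (V_CC − 0.2 − V_E)/R_C = (7.3 − 0.422)/5.6 = 1.23 mA.
Check: I_B = (5.5 − 0.422)/100 = 0.0508 mA, and β·I_B = 7.62 mA > I_C, confirming saturation.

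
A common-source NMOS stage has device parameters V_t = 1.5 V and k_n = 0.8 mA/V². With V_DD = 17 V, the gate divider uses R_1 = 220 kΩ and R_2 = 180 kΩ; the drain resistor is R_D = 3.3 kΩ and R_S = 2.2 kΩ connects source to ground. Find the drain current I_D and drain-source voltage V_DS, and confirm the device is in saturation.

I_D ≈ 1.8 mA, V_DS ≈ 7 V

V_G = V_DD·R_2/(R_1+R_2) = 17×180/400 = 7.65 V.
Assume saturation: I_D = (k_n/2)(V_GS − V_t)² with V_GS = V_G − I_D·R_S = 7.65 − 2.2·I_D.
Substituting gives 1.94·I_D² − 11.8·I_D + 15.1 = 0, with roots I_D = 1.82 or 4.28 mA.
The root I_D = 4.28 mA gives V_GS = -1.77 V ≤ V_t, so take I_D = 1.82 mA.
Then V_GS = 3.64 V and V_DS = V_DD − I_D(R_D+R_S) = 17 − 1.82×5.5 = 6.96 V.
Saturation requires V_DS ≥ V_GS − V_t = 2.14 V; 6.96 ≥ 2.14 ✓.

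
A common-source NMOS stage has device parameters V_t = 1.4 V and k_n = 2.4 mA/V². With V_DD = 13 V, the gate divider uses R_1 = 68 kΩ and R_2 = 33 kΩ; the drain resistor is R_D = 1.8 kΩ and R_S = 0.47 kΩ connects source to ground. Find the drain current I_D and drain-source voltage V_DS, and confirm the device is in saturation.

V_G = V_DD·R_2/(R_1+R_2) = 13×33/101 = 4.25 V.
Assume saturation: I_D = (k_n/2)(V_GS − V_t)² with V_GS = V_G − I_D·R_S = 4.25 − 0.47·I_D.
Substituting gives 0.265·I_D² − 4.21·I_D + 9.73 = 0, with roots I_D = 2.81 or 13.1 mA.
The root I_D = 13.1 mA gives V_GS = -1.9 V ≤ V_t, so take I_D = 2.81 mA.
Then V_GS = 2.93 V and V_DS = V_DD − I_D(R_D+R_S) = 13 − 2.81×2.27 = 6.63 V.
Saturation requires V_DS ≥ V_GS − V_t = 1.53 V; 6.63 ≥ 1.53 ✓.

I_D ≈ 2.8 mA, V_DS ≈ 6.6 V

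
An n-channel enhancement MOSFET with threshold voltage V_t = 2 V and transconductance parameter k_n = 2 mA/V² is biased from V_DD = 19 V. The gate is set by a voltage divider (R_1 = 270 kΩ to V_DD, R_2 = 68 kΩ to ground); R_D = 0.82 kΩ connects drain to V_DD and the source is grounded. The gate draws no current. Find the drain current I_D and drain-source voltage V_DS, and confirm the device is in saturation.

I_D ≈ 3.3 mA, V_DS ≈ 16 V

V_G = V_DD·R_2/(R_1+R_2) = 19×68/338 = 3.82 V. With the source grounded, V_GS = V_G = 3.82 V.
Assume saturation: I_D = (k_n/2)(V_GS − V_t)² = (2/2)×(3.82 − 2)² = 1×1.82² = 3.32 mA.
V_DS = V_DD − I_D·R_D = 19 − 3.32×0.82 = 16.3 V.
Saturation requires V_DS ≥ V_GS − V_t = 1.82 V; 16.3 ≥ 1.82 ✓.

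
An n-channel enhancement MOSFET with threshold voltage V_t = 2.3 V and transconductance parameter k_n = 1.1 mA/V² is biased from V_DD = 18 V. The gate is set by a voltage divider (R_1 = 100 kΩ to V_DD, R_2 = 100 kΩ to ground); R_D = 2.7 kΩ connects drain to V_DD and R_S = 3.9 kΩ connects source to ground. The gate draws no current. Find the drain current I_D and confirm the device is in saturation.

I_D ≈ 1.3 mA

V_G = V_DD·R_2/(R_1+R_2) = 18×100/200 = 9 V.
Assume saturation: I_D = (k_n/2)(V_GS − V_t)² with V_GS = V_G − I_D·R_S = 9 − 3.9·I_D.
Substituting gives 8.37·I_D² − 29.7·I_D + 24.7 = 0, with roots I_D = 1.32 or 2.23 mA.
The root I_D = 2.23 mA gives V_GS = 0.284 V ≤ V_t, so take I_D = 1.32 mA.
Then V_GS = 3.85 V and V_DS = V_DD − I_D(R_D+R_S) = 18 − 1.32×6.6 = 9.28 V.
Saturation requires V_DS ≥ V_GS − V_t = 1.55 V; 9.28 ≥ 1.55 ✓.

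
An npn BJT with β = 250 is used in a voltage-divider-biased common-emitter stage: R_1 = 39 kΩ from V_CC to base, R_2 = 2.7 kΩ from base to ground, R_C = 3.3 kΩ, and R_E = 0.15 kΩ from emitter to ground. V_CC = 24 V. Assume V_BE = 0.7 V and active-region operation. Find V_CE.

V_CE ≈ 5.7 V

Thevenize the base divider: V_Th = V_CC·R_2/(R_1+R_2) = 24×2.7/41.7 = 1.55 V, R_Th = R_1‖R_2 = 2.53 kΩ.
Base-emitter loop: V_Th = I_B·R_Th + V_BE + (β+1)I_B·R_E, so I_B = (1.55 − 0.7) / (2.53 + 251×0.15) = 0.0213 mA.
I_C = β·I_B = 250×0.0213 = 5.31 mA, and I_E = (β+1)I_B = 5.34 mA.
V_CE = V_CC − I_C·R_C − I_E·R_E = 24 − 5.31×3.3 − 5.34×0.15 = 5.66 V.
V_CE = 5.66 V > 0.2 V confirms active-region operation.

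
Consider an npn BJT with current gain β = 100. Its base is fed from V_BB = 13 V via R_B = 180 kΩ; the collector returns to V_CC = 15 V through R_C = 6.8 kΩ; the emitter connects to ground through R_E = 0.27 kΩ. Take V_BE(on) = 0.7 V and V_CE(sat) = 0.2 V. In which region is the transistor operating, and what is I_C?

saturation; I_C ≈ 2.1 mA

Assume active: I_B = (13 − 0.7)/(180 + 101×0.27) = 0.0593 mA, I_C = β·I_B = 5.93 mA.
Then V_CE = 15 − 5.93×6.8 − 5.99×0.27 = -27 V < 0.2 V — the active assumption fails.
Re-solve with V_CE = 0.2 V. KCL at the emitter: V_E/R_E = (V_BB−0.7−V_E)/R_B + (V_CC−0.2−V_E)/R_C, giving V_E = 0.582 V.
I_C = (V_CC − 0.2 − V_E)/R_C = (14.8 − 0.582)/6.8 = 2.09 mA.
Check: I_B = (12.3 − 0.582)/180 = 0.0651 mA, and β·I_B = 6.51 mA > I_C, confirming saturation.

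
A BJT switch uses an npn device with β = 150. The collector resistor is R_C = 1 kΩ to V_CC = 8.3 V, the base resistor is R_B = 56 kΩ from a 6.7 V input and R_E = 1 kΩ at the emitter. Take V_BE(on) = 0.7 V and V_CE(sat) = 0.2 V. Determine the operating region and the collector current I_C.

Assume active: I_B = (6.7 − 0.7)/(56 + 151×1) = 0.029 mA, I_C = β·I_B = 4.35 mA.
Then V_CE = 8.3 − 4.35×1 − 4.38×1 = -0.425 V < 0.2 V — the active assumption fails.
Re-solve with V_CE = 0.2 V. KCL at the emitter: V_E/R_E = (V_BB−0.7−V_E)/R_B + (V_CC−0.2−V_E)/R_C, giving V_E = 4.07 V.
I_C = (V_CC − 0.2 − V_E)/R_C = (8.1 − 4.07)/1 = 4.03 mA.
Check: I_B = (6 − 4.07)/56 = 0.0345 mA, and β·I_B = 5.18 mA > I_C, confirming saturation.

saturation; I_C ≈ 4 mA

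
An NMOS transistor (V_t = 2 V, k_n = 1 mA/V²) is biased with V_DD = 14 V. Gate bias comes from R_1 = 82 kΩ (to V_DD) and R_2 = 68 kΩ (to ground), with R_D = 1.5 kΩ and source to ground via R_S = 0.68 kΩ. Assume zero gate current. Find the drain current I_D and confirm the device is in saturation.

I_D ≈ 2.9 mA

V_G = V_DD·R_2/(R_1+R_2) = 14×68/150 = 6.35 V.
Assume saturation: I_D = (k_n/2)(V_GS − V_t)² with V_GS = V_G − I_D·R_S = 6.35 − 0.68·I_D.
Substituting gives 0.231·I_D² − 3.96·I_D + 9.45 = 0, with roots I_D = 2.87 or 14.2 mA.
The root I_D = 14.2 mA gives V_GS = -3.34 V ≤ V_t, so take I_D = 2.87 mA.
Then V_GS = 4.4 V and V_DS = V_DD − I_D(R_D+R_S) = 14 − 2.87×2.18 = 7.74 V.
Saturation requires V_DS ≥ V_GS − V_t = 2.4 V; 7.74 ≥ 2.4 ✓.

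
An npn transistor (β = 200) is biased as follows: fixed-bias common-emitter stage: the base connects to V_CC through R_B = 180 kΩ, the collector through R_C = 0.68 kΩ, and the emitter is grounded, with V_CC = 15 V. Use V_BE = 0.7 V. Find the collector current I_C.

Base loop: V_CC = I_B·R_B + V_BE, so I_B = (15 − 0.7)/180 kΩ = 0.0794 mA.
In the active region I_C = β·I_B = 200 × 0.0794 = 15.9 mA.
Collector loop: V_CE = V_CC − I_C·R_C = 15 − 15.9×0.68 = 4.2 V.
Since V_CE = 4.2 V > V_CE(sat) ≈ 0.2 V, the transistor is in the active region as assumed.

I_C ≈ 16 mA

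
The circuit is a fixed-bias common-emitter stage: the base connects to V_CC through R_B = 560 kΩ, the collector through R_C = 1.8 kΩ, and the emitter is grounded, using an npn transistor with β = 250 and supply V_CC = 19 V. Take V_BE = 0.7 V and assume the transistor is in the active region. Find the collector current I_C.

Base loop: V_CC = I_B·R_B + V_BE, so I_B = (19 − 0.7)/560 kΩ = 0.0327 mA.
In the active region I_C = β·I_B = 250 × 0.0327 = 8.17 mA.
Collector loop: V_CE = V_CC − I_C·R_C = 19 − 8.17×1.8 = 4.29 V.
Since V_CE = 4.29 V > V_CE(sat) ≈ 0.2 V, the transistor is in the active region as assumed.

I_C ≈ 8.2 mA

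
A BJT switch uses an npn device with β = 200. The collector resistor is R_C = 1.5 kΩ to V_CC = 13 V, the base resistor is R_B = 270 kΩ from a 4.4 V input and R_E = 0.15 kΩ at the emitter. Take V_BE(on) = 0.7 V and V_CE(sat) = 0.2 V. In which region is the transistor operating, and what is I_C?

active; I_C ≈ 2.5 mA

Assume active. Base-emitter loop: I_B = (V_BB − V_BE)/(R_B + (β+1)R_E) = (4.4 − 0.7)/(270 + 201×0.15) = 0.0123 mA.
I_C = β·I_B = 200×0.0123 = 2.47 mA.
V_CE = V_CC − I_C·R_C − I_E·R_E = 13 − 2.47×1.5 − 2.48×0.15 = 8.93 V > V_CE(sat), so the active-region assumption holds.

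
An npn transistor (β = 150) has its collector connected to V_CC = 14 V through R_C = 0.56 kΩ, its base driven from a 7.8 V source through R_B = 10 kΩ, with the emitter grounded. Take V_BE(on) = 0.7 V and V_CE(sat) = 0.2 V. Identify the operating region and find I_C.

Assume active: I_B = (7.8 − 0.7)/10 = 0.71 mA, giving I_C = β·I_B = 106 mA.
But then V_CE = 14 − 106×0.56 = -45.6 V < V_CE(sat) = 0.2 V — impossible in the active region.
So the transistor is saturated. With V_CE = 0.2 V, I_C = (V_CC − 0.2)/R_C = 13.8/0.56 = 24.6 mA.
Check: β·I_B = 106 mA > I_C = 24.6 mA, confirming saturation.

saturation; I_C ≈ 25 mA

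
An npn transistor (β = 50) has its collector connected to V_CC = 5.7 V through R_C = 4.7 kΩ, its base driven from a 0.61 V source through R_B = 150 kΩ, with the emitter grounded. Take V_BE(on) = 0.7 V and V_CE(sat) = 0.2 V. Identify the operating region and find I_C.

cutoff; I_C ≈ 0

V_BB = 0.61 V ≤ V_BE(on) = 0.7 V, so the base-emitter junction is not forward biased.
The transistor is in cutoff: I_B = I_C = 0.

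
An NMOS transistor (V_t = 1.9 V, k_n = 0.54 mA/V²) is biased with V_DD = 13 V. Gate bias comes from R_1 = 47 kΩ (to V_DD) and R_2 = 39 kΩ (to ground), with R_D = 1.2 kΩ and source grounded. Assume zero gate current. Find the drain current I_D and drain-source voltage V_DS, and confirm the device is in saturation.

V_G = V_DD·R_2/(R_1+R_2) = 13×39/86 = 5.9 V. With the source grounded, V_GS = V_G = 5.9 V.
Assume saturation: I_D = (k_n/2)(V_GS − V_t)² = (0.54/2)×(5.9 − 1.9)² = 0.27×4² = 4.31 mA.
V_DS = V_DD − I_D·R_D = 13 − 4.31×1.2 = 7.83 V.
Saturation requires V_DS ≥ V_GS − V_t = 4 V; 7.83 ≥ 4 ✓.

I_D ≈ 4.3 mA, V_DS ≈ 7.8 V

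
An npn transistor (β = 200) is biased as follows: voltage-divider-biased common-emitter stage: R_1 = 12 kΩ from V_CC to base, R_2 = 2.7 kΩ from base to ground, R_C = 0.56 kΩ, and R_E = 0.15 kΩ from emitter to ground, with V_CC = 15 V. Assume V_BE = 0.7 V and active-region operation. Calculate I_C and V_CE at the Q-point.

I_C ≈ 13 mA, V_CE ≈ 6 V

Thevenize the base divider: V_Th = V_CC·R_2/(R_1+R_2) = 15×2.7/14.7 = 2.76 V, R_Th = R_1‖R_2 = 2.2 kΩ.
Base-emitter loop: V_Th = I_B·R_Th + V_BE + (β+1)I_B·R_E, so I_B = (2.76 − 0.7) / (2.2 + 201×0.15) = 0.0635 mA.
I_C = β·I_B = 200×0.0635 = 12.7 mA, and I_E = (β+1)I_B = 12.8 mA.
V_CE = V_CC − I_C·R_C − I_E·R_E = 15 − 12.7×0.56 − 12.8×0.15 = 5.97 V.
V_CE = 5.97 V > 0.2 V confirms active-region operation.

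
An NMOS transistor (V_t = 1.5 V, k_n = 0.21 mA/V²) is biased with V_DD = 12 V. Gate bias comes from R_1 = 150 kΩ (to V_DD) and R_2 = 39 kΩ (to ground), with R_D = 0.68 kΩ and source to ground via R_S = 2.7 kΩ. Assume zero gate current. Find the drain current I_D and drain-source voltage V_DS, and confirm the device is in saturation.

V_G = V_DD·R_2/(R_1+R_2) = 12×39/189 = 2.48 V.
Assume saturation: I_D = (k_n/2)(V_GS − V_t)² with V_GS = V_G − I_D·R_S = 2.48 − 2.7·I_D.
Substituting gives 0.765·I_D² − 1.55·I_D + 0.1 = 0, with roots I_D = 0.0666 or 1.96 mA.
The root I_D = 1.96 mA gives V_GS = -2.82 V ≤ V_t, so take I_D = 0.0666 mA.
Then V_GS = 2.3 V and V_DS = V_DD − I_D(R_D+R_S) = 12 − 0.0666×3.38 = 11.8 V.
Saturation requires V_DS ≥ V_GS − V_t = 0.796 V; 11.8 ≥ 0.796 ✓.

I_D ≈ 0.067 mA, V_DS ≈ 12 V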